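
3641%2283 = 1358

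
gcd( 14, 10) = 2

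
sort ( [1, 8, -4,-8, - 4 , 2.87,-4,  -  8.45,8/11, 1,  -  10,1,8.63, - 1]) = [  -  10, -8.45,-8, - 4, - 4 ,  -  4, - 1,8/11 , 1,  1,1, 2.87,8,8.63 ]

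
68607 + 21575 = 90182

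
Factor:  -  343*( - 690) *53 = 12543510 = 2^1*3^1*5^1*  7^3 * 23^1*53^1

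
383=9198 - 8815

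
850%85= 0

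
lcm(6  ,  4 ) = 12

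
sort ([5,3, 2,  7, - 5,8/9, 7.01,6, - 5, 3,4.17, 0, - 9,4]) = [ - 9, - 5, - 5, 0 , 8/9,2, 3,  3,4, 4.17  ,  5,6,7,7.01] 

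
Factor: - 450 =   -  2^1*3^2*5^2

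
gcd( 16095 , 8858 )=1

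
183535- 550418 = -366883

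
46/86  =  23/43  =  0.53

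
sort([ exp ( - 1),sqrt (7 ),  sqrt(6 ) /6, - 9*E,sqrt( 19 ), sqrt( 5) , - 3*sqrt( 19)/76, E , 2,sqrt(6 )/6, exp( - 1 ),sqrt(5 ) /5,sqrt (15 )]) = [  -  9*  E, - 3*sqrt (19)/76,exp ( -1 ),exp ( - 1 ), sqrt(6) /6,sqrt(6 )/6,sqrt( 5)/5,2, sqrt ( 5 ),  sqrt( 7 ),E , sqrt(15 ),sqrt(19 )] 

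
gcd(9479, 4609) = 1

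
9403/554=16 + 539/554 = 16.97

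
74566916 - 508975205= -434408289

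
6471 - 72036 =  - 65565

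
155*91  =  14105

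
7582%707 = 512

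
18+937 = 955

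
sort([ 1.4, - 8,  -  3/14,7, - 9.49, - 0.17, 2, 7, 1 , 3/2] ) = [ - 9.49,-8,  -  3/14,- 0.17,1,1.4  ,  3/2, 2, 7,7 ] 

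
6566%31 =25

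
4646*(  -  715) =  - 3321890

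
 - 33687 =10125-43812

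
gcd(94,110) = 2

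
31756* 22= 698632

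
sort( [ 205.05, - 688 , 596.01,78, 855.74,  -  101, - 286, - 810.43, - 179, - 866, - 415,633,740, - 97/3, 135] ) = [ - 866, - 810.43,- 688 ,-415,-286, -179, - 101, - 97/3,78,135,205.05,596.01,633,740,855.74 ]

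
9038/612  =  4519/306 = 14.77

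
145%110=35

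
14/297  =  14/297= 0.05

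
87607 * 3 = 262821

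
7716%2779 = 2158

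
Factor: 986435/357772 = 2^( - 2)*5^1*29^1* 6803^1*89443^(  -  1 )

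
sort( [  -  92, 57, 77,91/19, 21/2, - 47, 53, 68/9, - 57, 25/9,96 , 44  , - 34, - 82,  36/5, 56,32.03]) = [ - 92, - 82,-57, - 47, - 34, 25/9, 91/19,  36/5, 68/9, 21/2, 32.03,44 , 53, 56,57, 77,96]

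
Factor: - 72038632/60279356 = - 18009658/15069839= - 2^1*59^( - 1)*163^( - 1) *1567^( - 1)*9004829^1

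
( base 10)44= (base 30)1e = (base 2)101100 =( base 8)54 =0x2c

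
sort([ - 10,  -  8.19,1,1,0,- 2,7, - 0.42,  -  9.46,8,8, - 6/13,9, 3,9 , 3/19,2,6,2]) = [ - 10, - 9.46,-8.19,-2,-6/13, - 0.42,0,3/19,1,1,2,2,3,6,7,8,  8, 9,9 ]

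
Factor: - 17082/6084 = - 73/26 = - 2^( - 1 )*13^(- 1)*73^1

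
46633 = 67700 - 21067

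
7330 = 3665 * 2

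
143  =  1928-1785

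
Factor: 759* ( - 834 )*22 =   -  2^2*3^2*11^2*23^1*139^1= - 13926132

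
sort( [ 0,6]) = [ 0, 6 ]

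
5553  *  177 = 982881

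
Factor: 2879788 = 2^2*719947^1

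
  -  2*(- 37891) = 75782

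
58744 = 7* 8392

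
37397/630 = 59 + 227/630 = 59.36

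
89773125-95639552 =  - 5866427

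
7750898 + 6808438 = 14559336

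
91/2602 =91/2602 = 0.03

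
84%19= 8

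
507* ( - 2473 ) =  - 1253811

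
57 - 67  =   - 10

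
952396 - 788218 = 164178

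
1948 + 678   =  2626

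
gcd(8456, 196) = 28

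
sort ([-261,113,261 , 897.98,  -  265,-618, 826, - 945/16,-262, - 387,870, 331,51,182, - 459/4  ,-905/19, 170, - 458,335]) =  [ - 618 , - 458, - 387,-265, - 262, - 261,-459/4, - 945/16, - 905/19, 51,113, 170, 182,  261, 331,335,826,  870, 897.98] 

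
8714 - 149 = 8565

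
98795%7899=4007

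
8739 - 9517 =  - 778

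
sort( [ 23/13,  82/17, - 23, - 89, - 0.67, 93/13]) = [ - 89, - 23,-0.67  ,  23/13,  82/17, 93/13 ] 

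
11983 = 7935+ 4048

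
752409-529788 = 222621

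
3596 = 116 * 31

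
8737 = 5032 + 3705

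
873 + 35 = 908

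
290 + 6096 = 6386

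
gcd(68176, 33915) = 1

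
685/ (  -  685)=  -  1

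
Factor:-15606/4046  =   - 27/7  =  - 3^3*7^ ( - 1)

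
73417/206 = 356+ 81/206 = 356.39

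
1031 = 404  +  627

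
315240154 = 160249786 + 154990368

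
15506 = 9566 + 5940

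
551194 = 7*78742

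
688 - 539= 149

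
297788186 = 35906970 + 261881216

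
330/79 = 4 + 14/79 =4.18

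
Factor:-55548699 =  - 3^1*97^1 * 190889^1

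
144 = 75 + 69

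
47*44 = 2068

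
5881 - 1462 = 4419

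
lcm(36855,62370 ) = 810810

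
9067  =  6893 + 2174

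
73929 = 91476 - 17547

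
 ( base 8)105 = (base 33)23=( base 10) 69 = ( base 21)36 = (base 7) 126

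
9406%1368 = 1198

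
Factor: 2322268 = 2^2*13^1*17^1*37^1*71^1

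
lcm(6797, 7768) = 54376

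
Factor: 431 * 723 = 3^1*241^1*431^1 = 311613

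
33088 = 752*44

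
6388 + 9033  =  15421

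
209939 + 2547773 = 2757712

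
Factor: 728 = 2^3*7^1 * 13^1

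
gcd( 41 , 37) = 1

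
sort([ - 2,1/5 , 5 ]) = [-2, 1/5,5 ]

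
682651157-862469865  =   - 179818708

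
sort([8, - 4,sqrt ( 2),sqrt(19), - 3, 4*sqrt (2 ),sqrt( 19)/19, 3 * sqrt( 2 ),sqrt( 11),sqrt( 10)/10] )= [ - 4, - 3,sqrt( 19)/19 , sqrt( 10 ) /10,sqrt(2),sqrt ( 11), 3*sqrt(2) , sqrt(19 ),4 * sqrt( 2 ),8] 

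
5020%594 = 268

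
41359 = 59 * 701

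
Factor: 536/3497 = 2^3 * 13^ ( - 1 )*67^1*269^(-1) 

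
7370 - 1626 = 5744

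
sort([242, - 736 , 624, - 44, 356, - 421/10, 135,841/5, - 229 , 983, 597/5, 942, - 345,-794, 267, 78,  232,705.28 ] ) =[ - 794, -736, - 345, - 229, - 44, - 421/10,78,597/5, 135 , 841/5 , 232,242,267, 356, 624,705.28, 942, 983] 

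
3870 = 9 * 430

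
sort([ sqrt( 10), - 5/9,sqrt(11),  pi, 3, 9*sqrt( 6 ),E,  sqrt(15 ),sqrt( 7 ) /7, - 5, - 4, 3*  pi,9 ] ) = [ - 5,  -  4, - 5/9, sqrt ( 7 )/7 , E,3, pi, sqrt (10), sqrt ( 11),sqrt( 15 ), 9, 3*pi, 9*sqrt (6 ) ] 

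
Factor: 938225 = 5^2*37529^1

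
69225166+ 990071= 70215237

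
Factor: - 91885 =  - 5^1*17^1*23^1*47^1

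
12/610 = 6/305=0.02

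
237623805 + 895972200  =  1133596005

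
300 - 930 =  -630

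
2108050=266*7925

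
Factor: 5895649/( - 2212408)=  - 2^( - 3)*11^( - 1)*31^( - 1 ) * 431^1*811^( - 1)*13679^1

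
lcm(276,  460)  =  1380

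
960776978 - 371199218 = 589577760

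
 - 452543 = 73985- 526528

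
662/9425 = 662/9425=0.07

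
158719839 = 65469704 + 93250135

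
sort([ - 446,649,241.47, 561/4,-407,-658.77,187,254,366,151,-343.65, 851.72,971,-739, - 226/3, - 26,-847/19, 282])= [-739,-658.77, - 446, -407, - 343.65,-226/3,-847/19, -26, 561/4,151,187,241.47,254 , 282, 366, 649,  851.72,  971 ]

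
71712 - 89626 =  - 17914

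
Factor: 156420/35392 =2^(  -  4) *3^2*5^1*7^( - 1)*11^1= 495/112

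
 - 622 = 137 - 759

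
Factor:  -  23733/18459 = - 3^2*7^( - 1)=-  9/7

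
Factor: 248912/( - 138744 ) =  - 2^1*3^( - 2 )*41^(  -  1 )*  331^1= -662/369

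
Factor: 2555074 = 2^1*29^1*44053^1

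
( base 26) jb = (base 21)131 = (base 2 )111111001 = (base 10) 505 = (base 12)361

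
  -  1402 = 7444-8846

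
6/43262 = 3/21631 = 0.00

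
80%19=4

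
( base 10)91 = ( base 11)83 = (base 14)67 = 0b1011011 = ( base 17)56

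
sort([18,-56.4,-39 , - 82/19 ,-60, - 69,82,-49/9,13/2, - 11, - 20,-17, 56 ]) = [ - 69,  -  60,-56.4,-39, - 20,-17, - 11, - 49/9,-82/19,13/2,18, 56,  82 ] 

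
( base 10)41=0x29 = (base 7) 56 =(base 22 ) 1J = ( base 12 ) 35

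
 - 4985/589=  - 4985/589 = - 8.46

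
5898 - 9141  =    -  3243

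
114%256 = 114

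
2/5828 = 1/2914 = 0.00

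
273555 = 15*18237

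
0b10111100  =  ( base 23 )84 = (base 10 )188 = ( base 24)7K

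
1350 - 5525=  - 4175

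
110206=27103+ 83103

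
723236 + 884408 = 1607644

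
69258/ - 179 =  - 387 + 15/179 = - 386.92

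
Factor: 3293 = 37^1*89^1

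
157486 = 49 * 3214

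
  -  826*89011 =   -  73523086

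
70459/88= 70459/88=   800.67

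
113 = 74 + 39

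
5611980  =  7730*726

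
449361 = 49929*9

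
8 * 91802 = 734416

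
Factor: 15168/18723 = 64/79=2^6*79^(  -  1) 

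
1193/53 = 22 + 27/53=   22.51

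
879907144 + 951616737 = 1831523881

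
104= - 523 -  - 627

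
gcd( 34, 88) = 2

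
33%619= 33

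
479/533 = 479/533 = 0.90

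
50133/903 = 55 + 156/301=55.52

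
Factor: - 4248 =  - 2^3*3^2 *59^1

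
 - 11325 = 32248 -43573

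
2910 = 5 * 582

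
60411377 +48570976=108982353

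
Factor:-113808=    -2^4*3^1*2371^1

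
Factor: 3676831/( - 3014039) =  - 7^ (-2 )*61511^( - 1)*3676831^1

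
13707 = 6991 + 6716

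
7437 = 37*201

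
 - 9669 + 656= - 9013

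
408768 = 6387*64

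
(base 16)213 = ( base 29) i9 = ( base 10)531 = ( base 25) l6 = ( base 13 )31B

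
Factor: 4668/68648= 1167/17162 = 2^(- 1)*3^1*389^1*8581^(-1 ) 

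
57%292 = 57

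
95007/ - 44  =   - 8637/4 = - 2159.25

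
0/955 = 0 =0.00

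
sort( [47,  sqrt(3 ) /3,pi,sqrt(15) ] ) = [ sqrt( 3)/3,pi,  sqrt( 15), 47 ] 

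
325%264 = 61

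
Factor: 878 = 2^1*439^1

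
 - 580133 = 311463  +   - 891596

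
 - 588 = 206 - 794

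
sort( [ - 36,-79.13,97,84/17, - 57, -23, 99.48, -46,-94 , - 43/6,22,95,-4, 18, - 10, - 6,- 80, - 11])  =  [ - 94, - 80, - 79.13, - 57,-46,  -  36, - 23, - 11,-10,-43/6, - 6 , - 4,84/17,18,22,95, 97, 99.48]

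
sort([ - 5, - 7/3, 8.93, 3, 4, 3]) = [ - 5,-7/3, 3,  3,4,8.93]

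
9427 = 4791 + 4636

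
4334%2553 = 1781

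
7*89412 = 625884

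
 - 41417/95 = -436  +  3/95= -435.97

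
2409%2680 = 2409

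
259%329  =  259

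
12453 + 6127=18580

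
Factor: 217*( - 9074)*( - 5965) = 2^1*5^1*7^1*13^1*31^1*349^1*1193^1 = 11745430970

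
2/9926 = 1/4963 = 0.00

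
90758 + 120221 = 210979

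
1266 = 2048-782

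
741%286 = 169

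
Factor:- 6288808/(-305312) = 786101/38164 =2^( - 2 )*7^ (-1 )*29^(  -  1 )*47^(- 1)*227^1 * 3463^1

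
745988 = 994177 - 248189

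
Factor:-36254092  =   - 2^2*7^1*191^1 * 6779^1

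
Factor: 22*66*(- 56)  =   - 2^5*3^1*7^1*11^2 = - 81312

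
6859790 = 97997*70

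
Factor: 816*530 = 432480 = 2^5*3^1*5^1*17^1*53^1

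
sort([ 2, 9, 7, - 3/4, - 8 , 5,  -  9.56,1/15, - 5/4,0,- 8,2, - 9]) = [ - 9.56, - 9, - 8, - 8, - 5/4, - 3/4,0,1/15, 2,2,5,7, 9] 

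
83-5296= -5213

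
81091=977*83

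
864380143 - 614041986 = 250338157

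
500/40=25/2 = 12.50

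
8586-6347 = 2239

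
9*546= 4914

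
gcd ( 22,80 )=2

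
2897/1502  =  1 + 1395/1502 = 1.93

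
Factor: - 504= -2^3  *  3^2*7^1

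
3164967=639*4953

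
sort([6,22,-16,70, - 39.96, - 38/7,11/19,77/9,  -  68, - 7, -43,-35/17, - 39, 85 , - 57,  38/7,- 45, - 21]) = [ - 68, - 57, -45, - 43, - 39.96, - 39, - 21,  -  16, - 7, - 38/7, - 35/17 , 11/19, 38/7, 6, 77/9,22, 70, 85] 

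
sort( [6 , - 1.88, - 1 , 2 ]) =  [ - 1.88, - 1,2, 6]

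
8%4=0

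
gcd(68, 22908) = 4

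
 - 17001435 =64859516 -81860951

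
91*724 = 65884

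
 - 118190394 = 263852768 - 382043162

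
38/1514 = 19/757 = 0.03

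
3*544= 1632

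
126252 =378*334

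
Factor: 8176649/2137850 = 2^( - 1 )*5^(-2)*11^( - 1)*13^( - 1) * 23^( - 1 )*628973^1=628973/164450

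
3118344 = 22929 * 136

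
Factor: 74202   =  2^1 * 3^1*83^1 * 149^1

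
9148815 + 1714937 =10863752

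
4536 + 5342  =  9878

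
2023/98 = 289/14 =20.64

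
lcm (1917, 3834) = 3834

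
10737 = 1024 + 9713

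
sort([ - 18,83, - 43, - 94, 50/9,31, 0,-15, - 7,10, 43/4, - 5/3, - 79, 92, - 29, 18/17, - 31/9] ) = [ - 94,-79,- 43, - 29, -18,-15, - 7,- 31/9, - 5/3,0, 18/17, 50/9,  10,43/4, 31, 83, 92]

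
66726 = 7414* 9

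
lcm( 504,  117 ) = 6552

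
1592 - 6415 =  - 4823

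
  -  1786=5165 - 6951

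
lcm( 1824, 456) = 1824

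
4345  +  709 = 5054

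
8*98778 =790224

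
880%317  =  246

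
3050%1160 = 730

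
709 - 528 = 181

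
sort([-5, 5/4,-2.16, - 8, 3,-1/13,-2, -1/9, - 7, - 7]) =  [  -  8, - 7, - 7,-5, - 2.16,  -  2, - 1/9,  -  1/13,5/4, 3]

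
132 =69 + 63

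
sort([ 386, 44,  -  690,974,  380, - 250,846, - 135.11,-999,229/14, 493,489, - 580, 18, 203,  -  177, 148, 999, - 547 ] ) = [ - 999,  -  690, - 580,-547, -250,-177, - 135.11,  229/14,18, 44, 148,  203, 380,  386,489,493, 846,974, 999] 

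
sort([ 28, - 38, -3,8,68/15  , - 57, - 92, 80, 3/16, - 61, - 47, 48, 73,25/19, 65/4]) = [ - 92, - 61,  -  57,-47, - 38, - 3,  3/16,  25/19 , 68/15, 8,  65/4,28,48, 73  ,  80] 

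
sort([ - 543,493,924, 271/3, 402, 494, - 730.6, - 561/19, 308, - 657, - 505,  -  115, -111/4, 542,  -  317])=[ - 730.6, - 657, - 543, - 505 , - 317  , - 115, - 561/19,-111/4, 271/3, 308, 402,  493,494, 542, 924 ] 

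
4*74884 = 299536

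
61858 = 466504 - 404646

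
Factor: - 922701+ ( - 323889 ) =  - 1246590= - 2^1*3^8*5^1*19^1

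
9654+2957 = 12611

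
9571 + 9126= 18697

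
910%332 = 246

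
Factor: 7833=3^1*7^1*373^1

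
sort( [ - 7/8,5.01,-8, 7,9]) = [ - 8, - 7/8,5.01, 7, 9 ]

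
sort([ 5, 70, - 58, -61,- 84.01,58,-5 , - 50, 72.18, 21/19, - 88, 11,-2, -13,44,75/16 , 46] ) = [ - 88,-84.01, - 61, - 58, - 50,  -  13, - 5,-2,21/19,75/16,5,11,44,46,58,70,72.18 ] 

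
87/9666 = 29/3222 = 0.01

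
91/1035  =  91/1035= 0.09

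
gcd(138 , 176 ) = 2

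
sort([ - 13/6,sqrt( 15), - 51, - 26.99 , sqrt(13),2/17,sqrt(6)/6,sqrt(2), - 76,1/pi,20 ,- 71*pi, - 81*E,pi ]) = [  -  71 * pi,-81*E,-76, - 51,-26.99, - 13/6,2/17,1/pi,sqrt( 6 ) /6, sqrt (2 ),pi,sqrt ( 13),sqrt( 15),20] 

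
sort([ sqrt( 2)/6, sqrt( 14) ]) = [ sqrt( 2) /6,sqrt(14 )]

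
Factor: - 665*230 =  -  2^1 *5^2*7^1*19^1*23^1= - 152950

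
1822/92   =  911/46 = 19.80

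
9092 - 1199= 7893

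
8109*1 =8109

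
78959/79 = 999 + 38/79  =  999.48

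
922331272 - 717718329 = 204612943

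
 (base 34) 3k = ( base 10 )122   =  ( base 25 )4M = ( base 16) 7A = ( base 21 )5h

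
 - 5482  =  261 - 5743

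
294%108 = 78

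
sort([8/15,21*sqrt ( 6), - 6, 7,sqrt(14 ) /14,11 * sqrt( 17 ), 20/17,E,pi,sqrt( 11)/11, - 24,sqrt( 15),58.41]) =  [ - 24, - 6, sqrt( 14)/14,sqrt (11)/11, 8/15,20/17,E, pi, sqrt( 15),7, 11*sqrt(17),21* sqrt( 6),58.41]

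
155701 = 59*2639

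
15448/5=3089 + 3/5 = 3089.60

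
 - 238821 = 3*( - 79607)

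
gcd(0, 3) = 3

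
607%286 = 35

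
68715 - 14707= 54008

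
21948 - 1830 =20118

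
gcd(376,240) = 8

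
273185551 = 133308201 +139877350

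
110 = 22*5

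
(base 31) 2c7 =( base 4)203331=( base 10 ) 2301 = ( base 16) 8FD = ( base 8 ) 4375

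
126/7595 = 18/1085=0.02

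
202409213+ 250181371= 452590584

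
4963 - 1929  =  3034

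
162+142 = 304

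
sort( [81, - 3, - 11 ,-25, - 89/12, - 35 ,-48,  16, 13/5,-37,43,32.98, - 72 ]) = [ - 72, - 48, -37,-35,-25,-11  , - 89/12, - 3,13/5, 16 , 32.98,43,81]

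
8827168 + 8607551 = 17434719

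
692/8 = 173/2 = 86.50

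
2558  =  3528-970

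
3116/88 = 779/22 = 35.41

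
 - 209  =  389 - 598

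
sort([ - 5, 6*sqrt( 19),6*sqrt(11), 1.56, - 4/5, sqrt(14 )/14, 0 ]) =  [ - 5 ,  -  4/5, 0, sqrt( 14) /14 , 1.56, 6*sqrt(11 ),  6 * sqrt(19 )]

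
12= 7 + 5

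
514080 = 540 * 952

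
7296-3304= 3992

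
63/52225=63/52225 = 0.00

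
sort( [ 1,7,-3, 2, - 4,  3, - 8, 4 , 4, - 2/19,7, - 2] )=[-8, - 4, - 3, - 2 , - 2/19,1,2,3, 4, 4, 7 , 7 ]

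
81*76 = 6156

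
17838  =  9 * 1982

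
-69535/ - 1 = 69535 + 0/1 = 69535.00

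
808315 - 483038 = 325277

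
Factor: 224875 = 5^3*7^1*257^1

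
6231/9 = 692 + 1/3 = 692.33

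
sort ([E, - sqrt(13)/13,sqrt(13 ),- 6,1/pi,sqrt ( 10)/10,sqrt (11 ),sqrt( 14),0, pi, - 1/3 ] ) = [ - 6,-1/3, - sqrt(13) /13,0,sqrt( 10 )/10,1/pi,E,pi,sqrt( 11), sqrt (13),sqrt (14) ]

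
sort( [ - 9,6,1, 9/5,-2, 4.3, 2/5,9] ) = [ - 9,  -  2, 2/5,  1 , 9/5 , 4.3,6,  9]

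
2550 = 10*255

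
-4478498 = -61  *73418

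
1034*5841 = 6039594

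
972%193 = 7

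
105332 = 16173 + 89159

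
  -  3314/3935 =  - 1+ 621/3935  =  - 0.84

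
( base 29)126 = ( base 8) 1611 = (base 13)548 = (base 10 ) 905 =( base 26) 18L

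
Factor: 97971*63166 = 6188436186 = 2^1*3^1*17^2 * 113^1*31583^1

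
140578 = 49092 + 91486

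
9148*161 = 1472828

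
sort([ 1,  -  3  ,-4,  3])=[ - 4, -3 , 1, 3]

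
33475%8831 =6982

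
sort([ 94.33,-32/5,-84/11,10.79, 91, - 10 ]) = [ - 10, - 84/11, - 32/5,10.79,91,94.33 ]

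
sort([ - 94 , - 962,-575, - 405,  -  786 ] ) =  [ - 962, - 786, - 575 , - 405,-94]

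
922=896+26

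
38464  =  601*64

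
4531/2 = 2265 + 1/2 = 2265.50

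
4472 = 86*52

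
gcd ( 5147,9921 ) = 1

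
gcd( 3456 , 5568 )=192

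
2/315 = 2/315 = 0.01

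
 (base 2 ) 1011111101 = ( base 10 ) 765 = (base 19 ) 225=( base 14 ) 3c9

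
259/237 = 1 + 22/237=1.09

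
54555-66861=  - 12306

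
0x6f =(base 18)63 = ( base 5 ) 421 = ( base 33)3c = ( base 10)111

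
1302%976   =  326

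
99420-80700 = 18720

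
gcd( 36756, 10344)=12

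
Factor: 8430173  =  97^1*233^1*373^1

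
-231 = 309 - 540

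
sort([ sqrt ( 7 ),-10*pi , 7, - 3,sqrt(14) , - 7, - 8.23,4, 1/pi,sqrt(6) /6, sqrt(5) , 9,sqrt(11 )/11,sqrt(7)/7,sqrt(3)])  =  [ -10*pi , - 8.23, - 7, - 3, sqrt(11 )/11,1/pi,  sqrt(7)/7,sqrt(6)/6,  sqrt(3),sqrt( 5),sqrt(7),sqrt( 14)  ,  4,7, 9]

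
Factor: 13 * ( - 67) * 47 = -40937 = - 13^1*47^1*67^1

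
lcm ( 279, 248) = 2232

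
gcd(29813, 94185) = 7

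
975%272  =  159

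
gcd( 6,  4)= 2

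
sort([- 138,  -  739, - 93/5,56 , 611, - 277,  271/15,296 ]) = [-739, - 277, - 138,  -  93/5, 271/15, 56, 296, 611 ] 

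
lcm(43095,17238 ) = 86190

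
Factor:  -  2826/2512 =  - 9/8 = -2^ ( - 3) * 3^2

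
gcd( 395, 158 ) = 79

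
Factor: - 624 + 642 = 18 = 2^1* 3^2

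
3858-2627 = 1231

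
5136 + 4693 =9829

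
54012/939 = 18004/313 = 57.52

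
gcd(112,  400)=16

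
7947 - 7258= 689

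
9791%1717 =1206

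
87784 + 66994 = 154778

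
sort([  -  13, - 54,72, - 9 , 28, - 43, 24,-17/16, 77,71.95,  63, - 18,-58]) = [ - 58, - 54, - 43,-18, - 13, - 9, - 17/16,24, 28, 63, 71.95,72, 77]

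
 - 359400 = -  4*89850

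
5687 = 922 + 4765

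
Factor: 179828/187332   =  3^( -1)*11^1*61^1*233^(-1) = 671/699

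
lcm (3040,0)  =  0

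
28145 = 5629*5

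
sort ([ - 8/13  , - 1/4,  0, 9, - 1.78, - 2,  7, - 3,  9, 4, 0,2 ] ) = [ - 3, - 2, - 1.78, - 8/13,-1/4, 0, 0, 2 , 4 , 7,9,9 ] 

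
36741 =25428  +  11313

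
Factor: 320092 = 2^2*43^1*1861^1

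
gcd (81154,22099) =1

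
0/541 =0 = 0.00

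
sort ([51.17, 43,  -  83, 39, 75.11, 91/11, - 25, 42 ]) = [ - 83, - 25,91/11,  39 , 42,  43, 51.17,  75.11]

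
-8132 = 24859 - 32991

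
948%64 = 52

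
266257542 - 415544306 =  - 149286764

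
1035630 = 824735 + 210895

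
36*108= 3888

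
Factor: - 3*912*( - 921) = 2^4*3^3*19^1*307^1 =2519856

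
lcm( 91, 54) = 4914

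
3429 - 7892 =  - 4463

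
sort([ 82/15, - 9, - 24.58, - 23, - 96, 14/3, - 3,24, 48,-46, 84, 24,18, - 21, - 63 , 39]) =[ - 96, - 63, - 46, - 24.58, - 23, - 21 , - 9, - 3,  14/3, 82/15, 18, 24, 24, 39,48, 84] 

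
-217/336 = - 1+17/48 = - 0.65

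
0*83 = 0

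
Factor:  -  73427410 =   -  2^1 * 5^1*7^1 * 1048963^1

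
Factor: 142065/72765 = 3^( - 1)*7^( - 1)*41^1 = 41/21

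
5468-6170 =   -  702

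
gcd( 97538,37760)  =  2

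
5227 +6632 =11859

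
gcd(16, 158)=2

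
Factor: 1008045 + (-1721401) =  - 713356 = - 2^2 * 7^1 * 73^1*349^1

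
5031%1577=300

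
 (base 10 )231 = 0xe7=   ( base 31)7e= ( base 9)276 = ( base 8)347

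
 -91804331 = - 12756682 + -79047649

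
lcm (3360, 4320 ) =30240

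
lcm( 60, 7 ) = 420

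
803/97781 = 803/97781 = 0.01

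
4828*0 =0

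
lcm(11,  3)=33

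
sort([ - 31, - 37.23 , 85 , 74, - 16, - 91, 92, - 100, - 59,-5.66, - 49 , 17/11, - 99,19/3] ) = [ - 100, - 99, -91, - 59, -49, - 37.23,- 31,  -  16, - 5.66, 17/11, 19/3, 74, 85, 92 ] 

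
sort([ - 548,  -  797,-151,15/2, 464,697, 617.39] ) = [-797,-548, - 151, 15/2,464, 617.39, 697]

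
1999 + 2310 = 4309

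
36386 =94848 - 58462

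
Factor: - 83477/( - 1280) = 2^( - 8) * 5^ ( - 1 ) * 83477^1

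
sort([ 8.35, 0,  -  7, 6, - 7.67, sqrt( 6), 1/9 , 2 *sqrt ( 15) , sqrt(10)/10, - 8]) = [- 8, - 7.67, - 7 , 0, 1/9, sqrt(10)/10, sqrt(6 ), 6, 2  *  sqrt(15),8.35]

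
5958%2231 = 1496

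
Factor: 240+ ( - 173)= 67= 67^1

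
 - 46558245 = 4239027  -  50797272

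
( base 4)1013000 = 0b1000111000000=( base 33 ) 45N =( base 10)4544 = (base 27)668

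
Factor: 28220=2^2*5^1 * 17^1*83^1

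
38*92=3496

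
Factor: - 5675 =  - 5^2*227^1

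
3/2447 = 3/2447 = 0.00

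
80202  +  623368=703570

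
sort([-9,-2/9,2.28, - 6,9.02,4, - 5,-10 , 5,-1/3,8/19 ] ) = [ - 10,-9, - 6 ,-5 ,  -  1/3, - 2/9, 8/19,2.28,4,5,9.02 ] 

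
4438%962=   590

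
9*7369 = 66321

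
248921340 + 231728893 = 480650233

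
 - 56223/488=-56223/488= - 115.21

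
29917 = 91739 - 61822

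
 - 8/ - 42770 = 4/21385= 0.00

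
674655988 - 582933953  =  91722035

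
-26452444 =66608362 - 93060806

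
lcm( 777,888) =6216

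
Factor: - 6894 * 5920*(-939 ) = 2^6*3^3 * 5^1*37^1*313^1*383^1   =  38322918720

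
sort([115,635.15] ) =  [ 115 , 635.15 ] 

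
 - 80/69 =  - 80/69=- 1.16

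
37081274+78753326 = 115834600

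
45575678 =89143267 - 43567589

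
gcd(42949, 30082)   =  1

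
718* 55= 39490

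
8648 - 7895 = 753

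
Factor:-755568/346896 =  - 3^1 * 53^1 * 73^( - 1 ) = - 159/73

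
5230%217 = 22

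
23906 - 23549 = 357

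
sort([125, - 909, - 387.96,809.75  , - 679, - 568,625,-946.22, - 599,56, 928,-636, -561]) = [ - 946.22, - 909, - 679, - 636 , - 599 , - 568,-561,  -  387.96,56,125, 625,  809.75,928]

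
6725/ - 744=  - 10 + 715/744 = -  9.04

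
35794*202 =7230388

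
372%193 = 179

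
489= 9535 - 9046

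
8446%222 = 10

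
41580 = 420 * 99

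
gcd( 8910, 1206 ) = 18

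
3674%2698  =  976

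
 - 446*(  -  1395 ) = 622170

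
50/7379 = 50/7379 = 0.01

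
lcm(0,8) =0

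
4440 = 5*888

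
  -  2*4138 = - 8276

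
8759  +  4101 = 12860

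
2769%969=831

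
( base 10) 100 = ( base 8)144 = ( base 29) 3d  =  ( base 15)6a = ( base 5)400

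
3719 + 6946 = 10665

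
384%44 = 32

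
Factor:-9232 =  - 2^4*577^1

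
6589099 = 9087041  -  2497942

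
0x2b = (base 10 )43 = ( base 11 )3a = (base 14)31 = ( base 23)1k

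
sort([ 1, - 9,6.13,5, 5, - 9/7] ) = [ - 9, - 9/7,1,5, 5, 6.13 ] 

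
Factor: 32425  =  5^2 * 1297^1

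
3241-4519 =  - 1278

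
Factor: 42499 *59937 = 3^1*19979^1 *42499^1=2547262563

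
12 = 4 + 8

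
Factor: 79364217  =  3^1 * 26454739^1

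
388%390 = 388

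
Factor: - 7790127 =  - 3^1*61^1*42569^1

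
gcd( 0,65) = 65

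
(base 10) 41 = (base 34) 17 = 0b101001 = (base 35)16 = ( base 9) 45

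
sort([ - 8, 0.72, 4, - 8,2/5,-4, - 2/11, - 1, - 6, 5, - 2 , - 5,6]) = [ - 8,  -  8, - 6,-5, - 4, - 2,-1 , - 2/11,2/5,  0.72 , 4,  5,6] 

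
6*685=4110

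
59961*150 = 8994150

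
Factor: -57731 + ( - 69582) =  - 127313 = - 17^1 *7489^1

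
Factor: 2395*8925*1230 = 2^1*3^2*5^4 *7^1*17^1*41^1*479^1 = 26291711250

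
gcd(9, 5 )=1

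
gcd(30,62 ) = 2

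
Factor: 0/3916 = 0= 0^1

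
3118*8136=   25368048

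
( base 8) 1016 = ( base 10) 526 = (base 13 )316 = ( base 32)ge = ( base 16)20e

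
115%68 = 47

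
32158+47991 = 80149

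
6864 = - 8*( - 858 )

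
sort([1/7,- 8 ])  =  [ - 8,1/7 ] 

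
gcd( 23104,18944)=64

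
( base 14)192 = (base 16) 144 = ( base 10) 324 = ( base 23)e2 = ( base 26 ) CC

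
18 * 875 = 15750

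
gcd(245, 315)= 35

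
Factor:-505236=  - 2^2*3^1*71^1*593^1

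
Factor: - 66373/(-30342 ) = 2^(-1)*3^(  -  1)*13^( - 1 )*389^( - 1) * 66373^1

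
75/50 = 1 + 1/2=   1.50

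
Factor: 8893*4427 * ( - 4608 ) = - 2^9*3^2*19^1*233^1*8893^1 = - 181413785088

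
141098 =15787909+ - 15646811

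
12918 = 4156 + 8762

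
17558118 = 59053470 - 41495352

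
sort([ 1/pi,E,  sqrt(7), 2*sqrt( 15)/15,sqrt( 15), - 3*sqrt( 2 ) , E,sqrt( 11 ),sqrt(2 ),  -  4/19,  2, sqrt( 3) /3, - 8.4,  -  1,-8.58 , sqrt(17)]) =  [ - 8.58, - 8.4, - 3 * sqrt (2), - 1, - 4/19 , 1/pi,2*sqrt( 15 )/15,sqrt(3)/3,sqrt( 2),2,sqrt( 7) , E,E,sqrt(11) , sqrt( 15), sqrt( 17 )]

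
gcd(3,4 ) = 1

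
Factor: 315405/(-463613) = - 3^2*5^1*43^1*163^1*463613^( - 1)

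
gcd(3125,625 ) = 625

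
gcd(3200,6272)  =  128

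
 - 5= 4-9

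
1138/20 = 569/10 = 56.90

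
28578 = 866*33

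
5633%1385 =93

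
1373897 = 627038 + 746859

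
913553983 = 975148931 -61594948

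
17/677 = 17/677  =  0.03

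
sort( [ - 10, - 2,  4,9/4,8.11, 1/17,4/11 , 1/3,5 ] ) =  [ - 10,-2, 1/17, 1/3, 4/11, 9/4,4, 5,  8.11 ]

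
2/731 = 2/731 = 0.00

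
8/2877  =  8/2877=0.00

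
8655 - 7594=1061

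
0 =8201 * 0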